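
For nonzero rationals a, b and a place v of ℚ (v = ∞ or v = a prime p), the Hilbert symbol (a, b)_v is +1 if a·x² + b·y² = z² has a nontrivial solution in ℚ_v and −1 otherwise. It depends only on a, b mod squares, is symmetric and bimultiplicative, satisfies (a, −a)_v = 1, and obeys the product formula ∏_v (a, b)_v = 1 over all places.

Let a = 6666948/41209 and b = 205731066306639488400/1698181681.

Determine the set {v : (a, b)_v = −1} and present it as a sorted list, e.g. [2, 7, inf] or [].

[3, 19, 23, 31]

(a, b) ≡ (57, 1666281) mod (ℚ^×)²; places V = {2, 3, 5, 7, 19, 23, 29, 31, 41, ∞}.
(a,b)_2: α=2, β=4; u≡1, v≡1 (mod 8); ε(u)ε(v)=0·0, αω(v)=2·0, βω(u)=4·0; sum ≡ 0  ⇒  +1.
(a,b)_19: α=3, u≡8; β=7, v≡2 (mod 19); (8|19)=-1, (2|19)=-1; sign (−1)^1·-1^7·-1^3 = -1.
(a,b)_23: α=0, u≡22; β=1, v≡7 (mod 23); (22|23)=-1, (7|23)=-1; sign (−1)^0·-1^1·-1^0 = -1.
(a,b)_∞: sgn(57)=+, sgn(1666281)=+, so +1.
(a,b)_3: α=5, u≡1; β=9, v≡1 (mod 3); (1|3)=+1, (1|3)=+1; sign (−1)^1·+1^9·+1^5 = -1.
(a,b)_29: α=-2, u≡4; β=-4, v≡20 (mod 29); (4|29)=+1, (20|29)=+1; sign (−1)^0·+1^-4·+1^-2 = +1.
(a,b)_5: α=0, u≡2; β=2, v≡1 (mod 5); (2|5)=-1, (1|5)=+1; sign (−1)^0·-1^2·+1^0 = +1.
(a,b)_41: α=0, u≡5; β=1, v≡2 (mod 41); (5|41)=+1, (2|41)=+1; sign (−1)^0·+1^1·+1^0 = +1.
(a,b)_7: α=-2, u≡1; β=-4, v≡2 (mod 7); (1|7)=+1, (2|7)=+1; sign (−1)^0·+1^-4·+1^-2 = +1.
(a,b)_31: α=0, u≡15; β=1, v≡16 (mod 31); (15|31)=-1, (16|31)=+1; sign (−1)^0·-1^1·+1^0 = -1.
Ram(57, 1666281) = {3, 19, 23, 31}; no ℚ_3-point on the conic.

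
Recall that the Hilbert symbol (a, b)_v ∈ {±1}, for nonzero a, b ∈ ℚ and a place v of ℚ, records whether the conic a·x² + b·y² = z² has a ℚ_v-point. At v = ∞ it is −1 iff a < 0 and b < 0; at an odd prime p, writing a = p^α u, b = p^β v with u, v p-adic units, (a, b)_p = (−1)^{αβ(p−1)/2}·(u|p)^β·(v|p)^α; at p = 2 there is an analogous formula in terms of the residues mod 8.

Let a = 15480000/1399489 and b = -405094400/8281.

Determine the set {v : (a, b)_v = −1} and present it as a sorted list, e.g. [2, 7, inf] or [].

[2, 23]

(a, b) ≡ (43, -989) mod (ℚ^×)²; places V = {2, 3, 5, 7, 13, 23, 43, ∞}.
(a,b)_5: α=4, u≡2; β=2, v≡4 (mod 5); (2|5)=-1, (4|5)=+1; sign (−1)^0·-1^2·+1^4 = +1.
(a,b)_2: α=6, β=14; u≡3, v≡3 (mod 8); ε(u)ε(v)=1·1, αω(v)=6·1, βω(u)=14·1; sum ≡ 1  ⇒  -1.
(a,b)_43: α=1, u≡16; β=1, v≡20 (mod 43); (16|43)=+1, (20|43)=-1; sign (−1)^1·+1^1·-1^1 = +1.
(a,b)_7: α=-2, u≡4; β=-2, v≡3 (mod 7); (4|7)=+1, (3|7)=-1; sign (−1)^0·+1^-2·-1^-2 = +1.
(a,b)_13: α=-4, u≡12; β=-2, v≡3 (mod 13); (12|13)=+1, (3|13)=+1; sign (−1)^0·+1^-2·+1^-4 = +1.
(a,b)_∞: sgn(43)=+, sgn(-989)=−, so +1.
(a,b)_23: α=0, u≡10; β=1, v≡2 (mod 23); (10|23)=-1, (2|23)=+1; sign (−1)^0·-1^1·+1^0 = -1.
(a,b)_3: α=2, u≡1; β=0, v≡1 (mod 3); (1|3)=+1, (1|3)=+1; sign (−1)^0·+1^0·+1^2 = +1.
(43, -989 / ℚ) ramifies at {2, 23}: a division algebra.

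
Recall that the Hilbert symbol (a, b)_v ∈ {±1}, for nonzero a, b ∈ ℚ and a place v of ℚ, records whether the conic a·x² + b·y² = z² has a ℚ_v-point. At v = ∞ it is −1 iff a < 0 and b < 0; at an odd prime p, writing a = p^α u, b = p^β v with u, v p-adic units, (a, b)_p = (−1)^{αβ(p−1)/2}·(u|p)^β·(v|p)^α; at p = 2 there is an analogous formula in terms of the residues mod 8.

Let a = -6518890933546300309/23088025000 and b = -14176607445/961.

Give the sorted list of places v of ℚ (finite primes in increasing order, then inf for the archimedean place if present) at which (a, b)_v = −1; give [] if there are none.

(a, b) ≡ (-13090, -5005) mod (ℚ^×)²; places V = {2, 3, 5, 7, 11, 13, 17, 29, 31, ∞}.
(a,b)_7: α=3, u≡6; β=1, v≡6 (mod 7); (6|7)=-1, (6|7)=-1; sign (−1)^1·-1^1·-1^3 = -1.
(a,b)_31: α=-4, u≡26; β=-2, v≡13 (mod 31); (26|31)=-1, (13|31)=-1; sign (−1)^0·-1^-2·-1^-4 = +1.
(a,b)_29: α=2, u≡11; β=0, v≡3 (mod 29); (11|29)=-1, (3|29)=-1; sign (−1)^0·-1^0·-1^2 = +1.
(a,b)_2: α=-3, β=0; u≡7, v≡3 (mod 8); ε(u)ε(v)=1·1, αω(v)=-3·1, βω(u)=0·0; sum ≡ 0  ⇒  +1.
(a,b)_∞: sgn(-13090)=−, sgn(-5005)=−, so -1.
(a,b)_5: α=-5, u≡2; β=1, v≡1 (mod 5); (2|5)=-1, (1|5)=+1; sign (−1)^0·-1^1·+1^-5 = -1.
(a,b)_3: α=0, u≡2; β=4, v≡2 (mod 3); (2|3)=-1, (2|3)=-1; sign (−1)^0·-1^4·-1^0 = +1.
(a,b)_13: α=4, u≡3; β=1, v≡2 (mod 13); (3|13)=+1, (2|13)=-1; sign (−1)^0·+1^1·-1^4 = +1.
(a,b)_17: α=3, u≡6; β=2, v≡10 (mod 17); (6|17)=-1, (10|17)=-1; sign (−1)^0·-1^2·-1^3 = -1.
(a,b)_11: α=5, u≡5; β=3, v≡10 (mod 11); (5|11)=+1, (10|11)=-1; sign (−1)^1·+1^3·-1^5 = +1.
(-13090, -5005 / ℚ) ramifies at {5, 7, 17, ∞}: a division algebra.

[5, 7, 17, inf]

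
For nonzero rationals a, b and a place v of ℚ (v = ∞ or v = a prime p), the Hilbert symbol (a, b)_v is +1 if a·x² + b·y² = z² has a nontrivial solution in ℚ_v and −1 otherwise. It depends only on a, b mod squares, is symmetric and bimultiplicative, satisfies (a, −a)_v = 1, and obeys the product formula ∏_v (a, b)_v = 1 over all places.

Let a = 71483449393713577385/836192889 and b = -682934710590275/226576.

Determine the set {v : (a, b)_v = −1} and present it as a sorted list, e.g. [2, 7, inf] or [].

Mod squares: a ≡ 103385, b ≡ -899. Check v ∈ {∞, 2, 3, 5, 7, 11, 13, 17, 23, 29, 31, 37, 53}.
v=7: a=7^-2·(≡4), b=7^-2·(≡1) mod 7; (4|7)=+1, (1|7)=+1; (−1)^{-2·-2·3}·(+1)^-2·(+1)^-2 = +1.
v=3: a=3^-10·(≡2), b=3^0·(≡1) mod 3; (2|3)=-1, (1|3)=+1; (−1)^{-10·0·1}·(-1)^0·(+1)^-10 = +1.
v=5: a=5^1·(≡3), b=5^2·(≡4) mod 5; (3|5)=-1, (4|5)=+1; (−1)^{1·2·2}·(-1)^2·(+1)^1 = +1.
v=23: a=23^3·(≡19), b=23^2·(≡15) mod 23; (19|23)=-1, (15|23)=-1; (−1)^{3·2·11}·(-1)^2·(-1)^3 = -1.
v=∞: 103385 > 0 and -899 < 0  ⇒  (a,b)_∞ = +1.
v=37: a=37^2·(≡9), b=37^0·(≡10) mod 37; (9|37)=+1, (10|37)=+1; (−1)^{2·0·18}·(+1)^0·(+1)^2 = +1.
v=53: a=53^4·(≡41), b=53^2·(≡26) mod 53; (41|53)=-1, (26|53)=-1; (−1)^{4·2·26}·(-1)^2·(-1)^4 = +1.
v=31: a=31^1·(≡10), b=31^1·(≡2) mod 31; (10|31)=+1, (2|31)=+1; (−1)^{1·1·15}·(+1)^1·(+1)^1 = -1.
v=29: a=29^1·(≡15), b=29^1·(≡26) mod 29; (15|29)=-1, (26|29)=-1; (−1)^{1·1·14}·(-1)^1·(-1)^1 = +1.
v=17: a=17^-2·(≡1), b=17^-2·(≡8) mod 17; (1|17)=+1, (8|17)=+1; (−1)^{-2·-2·8}·(+1)^-2·(+1)^-2 = +1.
v=2: v_2(a)=0, v_2(b)=-4; units ≡ 1, 5 (mod 8); ε·ε+αω+βω = 0·0+0·1+-4·0 ≡ 0  ⇒  (a,b)_2 = +1.
v=13: a=13^0·(≡4), b=13^2·(≡6) mod 13; (4|13)=+1, (6|13)=-1; (−1)^{0·2·6}·(+1)^2·(-1)^0 = +1.
v=11: a=11^2·(≡8), b=11^2·(≡5) mod 11; (8|11)=-1, (5|11)=+1; (−1)^{2·2·5}·(-1)^2·(+1)^2 = +1.
Ram(103385, -899) = {23, 31}; no ℚ_23-point on the conic.

[23, 31]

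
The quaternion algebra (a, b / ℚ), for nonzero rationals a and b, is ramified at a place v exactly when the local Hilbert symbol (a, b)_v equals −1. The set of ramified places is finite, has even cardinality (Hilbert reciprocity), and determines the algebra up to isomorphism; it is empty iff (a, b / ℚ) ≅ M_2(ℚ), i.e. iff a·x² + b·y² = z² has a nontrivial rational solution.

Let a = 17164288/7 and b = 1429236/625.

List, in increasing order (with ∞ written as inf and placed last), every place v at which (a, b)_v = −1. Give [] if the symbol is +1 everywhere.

(a, b) ≡ (406, 29) mod (ℚ^×)²; places V = {2, 3, 5, 7, 17, 29, 37, ∞}.
(a,b)_37: α=0, u≡30; β=2, v≡35 (mod 37); (30|37)=+1, (35|37)=-1; sign (−1)^0·+1^2·-1^0 = +1.
(a,b)_29: α=1, u≡14; β=1, v≡28 (mod 29); (14|29)=-1, (28|29)=+1; sign (−1)^0·-1^1·+1^1 = -1.
(a,b)_2: α=11, β=2; u≡3, v≡5 (mod 8); ε(u)ε(v)=1·0, αω(v)=11·1, βω(u)=2·1; sum ≡ 1  ⇒  -1.
(a,b)_17: α=2, u≡4; β=0, v≡14 (mod 17); (4|17)=+1, (14|17)=-1; sign (−1)^0·+1^0·-1^2 = +1.
(a,b)_5: α=0, u≡4; β=-4, v≡1 (mod 5); (4|5)=+1, (1|5)=+1; sign (−1)^0·+1^-4·+1^0 = +1.
(a,b)_7: α=-1, u≡1; β=0, v≡2 (mod 7); (1|7)=+1, (2|7)=+1; sign (−1)^0·+1^0·+1^-1 = +1.
(a,b)_3: α=0, u≡1; β=2, v≡2 (mod 3); (1|3)=+1, (2|3)=-1; sign (−1)^0·+1^2·-1^0 = +1.
(a,b)_∞: sgn(406)=+, sgn(29)=+, so +1.
Ram(406, 29) = {2, 29}; no ℚ_2-point on the conic.

[2, 29]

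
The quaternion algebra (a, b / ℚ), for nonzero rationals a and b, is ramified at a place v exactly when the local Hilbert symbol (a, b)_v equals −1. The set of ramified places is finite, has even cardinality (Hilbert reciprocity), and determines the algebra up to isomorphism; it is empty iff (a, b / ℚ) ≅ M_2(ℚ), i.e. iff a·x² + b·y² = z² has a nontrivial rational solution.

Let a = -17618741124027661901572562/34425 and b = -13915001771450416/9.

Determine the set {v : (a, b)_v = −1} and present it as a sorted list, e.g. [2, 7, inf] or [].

Mod squares: a ≡ -58786, b ≡ -19. Check v ∈ {∞, 2, 3, 5, 7, 13, 17, 19, 23, 43}.
v=17: a=17^-1·(≡5), b=17^0·(≡16) mod 17; (5|17)=-1, (16|17)=+1; (−1)^{-1·0·8}·(-1)^0·(+1)^-1 = +1.
v=7: a=7^3·(≡4), b=7^4·(≡1) mod 7; (4|7)=+1, (1|7)=+1; (−1)^{3·4·3}·(+1)^4·(+1)^3 = +1.
v=∞: -58786 < 0 and -19 < 0  ⇒  (a,b)_∞ = -1.
v=19: a=19^5·(≡12), b=19^3·(≡18) mod 19; (12|19)=-1, (18|19)=-1; (−1)^{5·3·9}·(-1)^3·(-1)^5 = -1.
v=23: a=23^2·(≡9), b=23^0·(≡12) mod 23; (9|23)=+1, (12|23)=+1; (−1)^{2·0·11}·(+1)^0·(+1)^2 = +1.
v=13: a=13^9·(≡6), b=13^4·(≡6) mod 13; (6|13)=-1, (6|13)=-1; (−1)^{9·4·6}·(-1)^4·(-1)^9 = -1.
v=3: a=3^-4·(≡2), b=3^-2·(≡2) mod 3; (2|3)=-1, (2|3)=-1; (−1)^{-4·-2·1}·(-1)^-2·(-1)^-4 = +1.
v=43: a=43^2·(≡36), b=43^2·(≡13) mod 43; (36|43)=+1, (13|43)=+1; (−1)^{2·2·21}·(+1)^2·(+1)^2 = +1.
v=5: a=5^-2·(≡4), b=5^0·(≡1) mod 5; (4|5)=+1, (1|5)=+1; (−1)^{-2·0·2}·(+1)^0·(+1)^-2 = +1.
v=2: v_2(a)=1, v_2(b)=4; units ≡ 7, 5 (mod 8); ε·ε+αω+βω = 1·0+1·1+4·0 ≡ 1  ⇒  (a,b)_2 = -1.
(-58786, -19 / ℚ) ramifies at {2, 13, 19, ∞}: a division algebra.

[2, 13, 19, inf]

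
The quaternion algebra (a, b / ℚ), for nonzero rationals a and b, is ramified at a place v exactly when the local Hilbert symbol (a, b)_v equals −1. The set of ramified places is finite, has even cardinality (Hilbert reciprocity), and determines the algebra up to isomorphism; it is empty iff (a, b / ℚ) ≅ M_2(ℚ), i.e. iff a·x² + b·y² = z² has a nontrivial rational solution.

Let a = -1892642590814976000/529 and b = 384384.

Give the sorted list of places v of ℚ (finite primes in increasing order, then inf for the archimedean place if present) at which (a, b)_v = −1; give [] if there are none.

[2, 13]

(a, b) ≡ (-110, 6006) mod (ℚ^×)²; places V = {2, 3, 5, 7, 11, 13, 23, ∞}.
(a,b)_∞: sgn(-110)=−, sgn(6006)=+, so +1.
(a,b)_3: α=4, u≡1; β=1, v≡1 (mod 3); (1|3)=+1, (1|3)=+1; sign (−1)^0·+1^1·+1^4 = +1.
(a,b)_13: α=4, u≡5; β=1, v≡6 (mod 13); (5|13)=-1, (6|13)=-1; sign (−1)^0·-1^1·-1^4 = -1.
(a,b)_11: α=3, u≡4; β=1, v≡8 (mod 11); (4|11)=+1, (8|11)=-1; sign (−1)^1·+1^1·-1^3 = +1.
(a,b)_2: α=11, β=7; u≡1, v≡3 (mod 8); ε(u)ε(v)=0·1, αω(v)=11·1, βω(u)=7·0; sum ≡ 1  ⇒  -1.
(a,b)_23: α=-2, u≡15; β=0, v≡8 (mod 23); (15|23)=-1, (8|23)=+1; sign (−1)^0·-1^0·+1^-2 = +1.
(a,b)_7: α=4, u≡4; β=1, v≡4 (mod 7); (4|7)=+1, (4|7)=+1; sign (−1)^0·+1^1·+1^4 = +1.
(a,b)_5: α=3, u≡3; β=0, v≡4 (mod 5); (3|5)=-1, (4|5)=+1; sign (−1)^0·-1^0·+1^3 = +1.
|Ram(-110, 6006)| = 2, even; anisotropic at {2, 13}.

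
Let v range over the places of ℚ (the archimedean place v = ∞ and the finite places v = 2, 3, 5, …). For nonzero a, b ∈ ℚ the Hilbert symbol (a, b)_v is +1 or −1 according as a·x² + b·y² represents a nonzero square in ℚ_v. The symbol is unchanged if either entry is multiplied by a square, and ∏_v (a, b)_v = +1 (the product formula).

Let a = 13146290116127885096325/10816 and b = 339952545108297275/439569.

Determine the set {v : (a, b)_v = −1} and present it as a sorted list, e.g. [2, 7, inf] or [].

[3, 41]

(a, b) ≡ (195693, 11) mod (ℚ^×)²; places V = {2, 3, 5, 7, 11, 13, 17, 37, 41, 43, ∞}.
(a,b)_17: α=0, u≡12; β=-2, v≡12 (mod 17); (12|17)=-1, (12|17)=-1; sign (−1)^0·-1^-2·-1^0 = +1.
(a,b)_43: α=3, u≡40; β=2, v≡17 (mod 43); (40|43)=+1, (17|43)=+1; sign (−1)^0·+1^2·+1^3 = +1.
(a,b)_∞: sgn(195693)=+, sgn(11)=+, so +1.
(a,b)_37: α=1, u≡17; β=2, v≡36 (mod 37); (17|37)=-1, (36|37)=+1; sign (−1)^0·-1^2·+1^1 = +1.
(a,b)_11: α=4, u≡5; β=3, v≡1 (mod 11); (5|11)=+1, (1|11)=+1; sign (−1)^0·+1^3·+1^4 = +1.
(a,b)_3: α=11, u≡2; β=-2, v≡2 (mod 3); (2|3)=-1, (2|3)=-1; sign (−1)^0·-1^-2·-1^11 = -1.
(a,b)_5: α=2, u≡3; β=2, v≡4 (mod 5); (3|5)=-1, (4|5)=+1; sign (−1)^0·-1^2·+1^2 = +1.
(a,b)_13: α=-2, u≡3; β=-2, v≡11 (mod 13); (3|13)=+1, (11|13)=-1; sign (−1)^0·+1^-2·-1^-2 = +1.
(a,b)_2: α=-6, β=0; u≡5, v≡3 (mod 8); ε(u)ε(v)=0·1, αω(v)=-6·1, βω(u)=0·1; sum ≡ 0  ⇒  +1.
(a,b)_41: α=3, u≡17; β=2, v≡29 (mod 41); (17|41)=-1, (29|41)=-1; sign (−1)^0·-1^2·-1^3 = -1.
(a,b)_7: α=0, u≡1; β=4, v≡4 (mod 7); (1|7)=+1, (4|7)=+1; sign (−1)^0·+1^4·+1^0 = +1.
(195693, 11 / ℚ) ramifies at {3, 41}: a division algebra.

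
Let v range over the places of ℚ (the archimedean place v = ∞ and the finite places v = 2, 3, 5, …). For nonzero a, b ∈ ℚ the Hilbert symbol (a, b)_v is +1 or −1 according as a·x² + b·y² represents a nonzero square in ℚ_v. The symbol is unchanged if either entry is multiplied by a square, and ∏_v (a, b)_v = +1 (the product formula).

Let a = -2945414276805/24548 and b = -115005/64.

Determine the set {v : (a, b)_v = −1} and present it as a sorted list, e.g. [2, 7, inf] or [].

(a, b) ≡ (-123400365, -115005) mod (ℚ^×)²; places V = {2, 3, 5, 7, 11, 13, 17, 19, 29, 37, 41, ∞}.
(a,b)_37: α=1, u≡13; β=0, v≡12 (mod 37); (13|37)=-1, (12|37)=+1; sign (−1)^0·-1^0·+1^1 = +1.
(a,b)_11: α=1, u≡4; β=1, v≡8 (mod 11); (4|11)=+1, (8|11)=-1; sign (−1)^1·+1^1·-1^1 = +1.
(a,b)_5: α=1, u≡3; β=1, v≡1 (mod 5); (3|5)=-1, (1|5)=+1; sign (−1)^0·-1^1·+1^1 = -1.
(a,b)_17: α=-1, u≡8; β=1, v≡4 (mod 17); (8|17)=+1, (4|17)=+1; sign (−1)^0·+1^1·+1^-1 = +1.
(a,b)_29: α=1, u≡12; β=0, v≡16 (mod 29); (12|29)=-1, (16|29)=+1; sign (−1)^0·-1^0·+1^1 = +1.
(a,b)_13: α=2, u≡9; β=0, v≡7 (mod 13); (9|13)=+1, (7|13)=-1; sign (−1)^0·+1^0·-1^2 = +1.
(a,b)_3: α=1, u≡1; β=1, v≡2 (mod 3); (1|3)=+1, (2|3)=-1; sign (−1)^1·+1^1·-1^1 = +1.
(a,b)_41: α=1, u≡21; β=1, v≡26 (mod 41); (21|41)=+1, (26|41)=-1; sign (−1)^0·+1^1·-1^1 = -1.
(a,b)_7: α=4, u≡6; β=0, v≡5 (mod 7); (6|7)=-1, (5|7)=-1; sign (−1)^0·-1^0·-1^4 = +1.
(a,b)_19: α=-2, u≡8; β=0, v≡3 (mod 19); (8|19)=-1, (3|19)=-1; sign (−1)^0·-1^0·-1^-2 = +1.
(a,b)_2: α=-2, β=-6; u≡3, v≡3 (mod 8); ε(u)ε(v)=1·1, αω(v)=-2·1, βω(u)=-6·1; sum ≡ 1  ⇒  -1.
(a,b)_∞: sgn(-123400365)=−, sgn(-115005)=−, so -1.
Ram(-123400365, -115005) = {2, 5, 41, ∞}; no ℚ_2-point on the conic.

[2, 5, 41, inf]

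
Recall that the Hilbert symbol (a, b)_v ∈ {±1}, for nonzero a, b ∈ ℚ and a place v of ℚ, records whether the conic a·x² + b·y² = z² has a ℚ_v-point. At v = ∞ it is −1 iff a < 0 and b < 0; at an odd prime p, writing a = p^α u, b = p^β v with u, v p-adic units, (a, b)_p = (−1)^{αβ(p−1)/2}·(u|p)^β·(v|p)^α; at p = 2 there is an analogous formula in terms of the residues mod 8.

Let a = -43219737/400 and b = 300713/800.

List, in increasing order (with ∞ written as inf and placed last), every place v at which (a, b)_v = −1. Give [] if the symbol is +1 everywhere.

[19, 23]

(a, b) ≡ (-533577, 34) mod (ℚ^×)²; places V = {2, 3, 5, 7, 11, 17, 19, 23, 37, ∞}.
(a,b)_23: α=1, u≡3; β=0, v≡7 (mod 23); (3|23)=+1, (7|23)=-1; sign (−1)^0·+1^0·-1^1 = -1.
(a,b)_11: α=1, u≡3; β=0, v≡9 (mod 11); (3|11)=+1, (9|11)=+1; sign (−1)^0·+1^0·+1^1 = +1.
(a,b)_3: α=5, u≡2; β=0, v≡1 (mod 3); (2|3)=-1, (1|3)=+1; sign (−1)^0·-1^0·+1^5 = +1.
(a,b)_7: α=0, u≡6; β=2, v≡6 (mod 7); (6|7)=-1, (6|7)=-1; sign (−1)^0·-1^2·-1^0 = +1.
(a,b)_17: α=0, u≡1; β=1, v≡9 (mod 17); (1|17)=+1, (9|17)=+1; sign (−1)^0·+1^1·+1^0 = +1.
(a,b)_∞: sgn(-533577)=−, sgn(34)=+, so +1.
(a,b)_37: α=1, u≡28; β=0, v≡36 (mod 37); (28|37)=+1, (36|37)=+1; sign (−1)^0·+1^0·+1^1 = +1.
(a,b)_5: α=-2, u≡3; β=-2, v≡4 (mod 5); (3|5)=-1, (4|5)=+1; sign (−1)^0·-1^-2·+1^-2 = +1.
(a,b)_2: α=-4, β=-5; u≡7, v≡1 (mod 8); ε(u)ε(v)=1·0, αω(v)=-4·0, βω(u)=-5·0; sum ≡ 0  ⇒  +1.
(a,b)_19: α=1, u≡14; β=2, v≡8 (mod 19); (14|19)=-1, (8|19)=-1; sign (−1)^0·-1^2·-1^1 = -1.
(-533577, 34 / ℚ) ramifies at {19, 23}: a division algebra.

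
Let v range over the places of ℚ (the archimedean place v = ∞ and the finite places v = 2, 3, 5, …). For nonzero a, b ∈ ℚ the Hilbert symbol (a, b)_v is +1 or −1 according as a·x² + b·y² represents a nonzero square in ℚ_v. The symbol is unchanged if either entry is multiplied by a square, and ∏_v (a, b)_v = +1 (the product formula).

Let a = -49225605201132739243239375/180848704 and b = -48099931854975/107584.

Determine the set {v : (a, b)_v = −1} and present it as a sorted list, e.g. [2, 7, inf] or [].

Mod squares: a ≡ -47, b ≡ -799799. Check v ∈ {∞, 2, 3, 5, 7, 11, 13, 17, 41, 47}.
v=41: a=41^-4·(≡6), b=41^-2·(≡24) mod 41; (6|41)=-1, (24|41)=-1; (−1)^{-4·-2·20}·(-1)^-2·(-1)^-4 = +1.
v=13: a=13^2·(≡7), b=13^1·(≡11) mod 13; (7|13)=-1, (11|13)=-1; (−1)^{2·1·6}·(-1)^1·(-1)^2 = -1.
v=∞: -47 < 0 and -799799 < 0  ⇒  (a,b)_∞ = -1.
v=5: a=5^4·(≡3), b=5^2·(≡4) mod 5; (3|5)=-1, (4|5)=+1; (−1)^{4·2·2}·(-1)^2·(+1)^4 = +1.
v=7: a=7^2·(≡1), b=7^1·(≡4) mod 7; (1|7)=+1, (4|7)=+1; (−1)^{2·1·3}·(+1)^1·(+1)^2 = +1.
v=2: v_2(a)=-6, v_2(b)=-6; units ≡ 1, 1 (mod 8); ε·ε+αω+βω = 0·0+-6·0+-6·0 ≡ 0  ⇒  (a,b)_2 = +1.
v=3: a=3^4·(≡1), b=3^2·(≡1) mod 3; (1|3)=+1, (1|3)=+1; (−1)^{4·2·1}·(+1)^2·(+1)^4 = +1.
v=47: a=47^5·(≡11), b=47^3·(≡11) mod 47; (11|47)=-1, (11|47)=-1; (−1)^{5·3·23}·(-1)^3·(-1)^5 = -1.
v=17: a=17^2·(≡4), b=17^1·(≡8) mod 17; (4|17)=+1, (8|17)=+1; (−1)^{2·1·8}·(+1)^1·(+1)^2 = +1.
v=11: a=11^6·(≡6), b=11^3·(≡3) mod 11; (6|11)=-1, (3|11)=+1; (−1)^{6·3·5}·(-1)^3·(+1)^6 = -1.
Ram(-47, -799799) = {11, 13, 47, ∞}; no ℚ_11-point on the conic.

[11, 13, 47, inf]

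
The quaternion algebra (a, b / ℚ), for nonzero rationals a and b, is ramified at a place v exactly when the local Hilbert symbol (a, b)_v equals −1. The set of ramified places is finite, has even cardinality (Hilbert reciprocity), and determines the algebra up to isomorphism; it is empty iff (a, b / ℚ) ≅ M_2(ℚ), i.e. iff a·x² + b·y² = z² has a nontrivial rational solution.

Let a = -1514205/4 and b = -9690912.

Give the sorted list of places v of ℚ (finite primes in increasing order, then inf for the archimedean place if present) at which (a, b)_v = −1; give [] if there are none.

[5, inf]

Mod squares: a ≡ -168245, b ≡ -67298. Check v ∈ {∞, 2, 3, 5, 7, 11, 19, 23}.
v=11: a=11^1·(≡8), b=11^1·(≡9) mod 11; (8|11)=-1, (9|11)=+1; (−1)^{1·1·5}·(-1)^1·(+1)^1 = +1.
v=23: a=23^1·(≡15), b=23^1·(≡16) mod 23; (15|23)=-1, (16|23)=+1; (−1)^{1·1·11}·(-1)^1·(+1)^1 = +1.
v=7: a=7^1·(≡5), b=7^1·(≡2) mod 7; (5|7)=-1, (2|7)=+1; (−1)^{1·1·3}·(-1)^1·(+1)^1 = +1.
v=2: v_2(a)=-2, v_2(b)=5; units ≡ 3, 7 (mod 8); ε·ε+αω+βω = 1·1+-2·0+5·1 ≡ 0  ⇒  (a,b)_2 = +1.
v=5: a=5^1·(≡1), b=5^0·(≡3) mod 5; (1|5)=+1, (3|5)=-1; (−1)^{1·0·2}·(+1)^0·(-1)^1 = -1.
v=∞: -168245 < 0 and -67298 < 0  ⇒  (a,b)_∞ = -1.
v=3: a=3^2·(≡1), b=3^2·(≡1) mod 3; (1|3)=+1, (1|3)=+1; (−1)^{2·2·1}·(+1)^2·(+1)^2 = +1.
v=19: a=19^1·(≡12), b=19^1·(≡7) mod 19; (12|19)=-1, (7|19)=+1; (−1)^{1·1·9}·(-1)^1·(+1)^1 = +1.
Ram(-168245, -67298) = {5, ∞}; no ℚ_5-point on the conic.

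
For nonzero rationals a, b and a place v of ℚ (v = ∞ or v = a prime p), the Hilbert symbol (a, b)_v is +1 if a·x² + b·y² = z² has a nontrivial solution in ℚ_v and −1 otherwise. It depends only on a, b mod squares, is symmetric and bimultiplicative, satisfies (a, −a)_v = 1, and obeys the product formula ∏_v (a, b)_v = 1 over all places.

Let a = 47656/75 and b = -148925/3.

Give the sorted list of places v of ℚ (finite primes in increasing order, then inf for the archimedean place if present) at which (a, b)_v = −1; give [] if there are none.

[3, 37]

Mod squares: a ≡ 35742, b ≡ -17871. Check v ∈ {∞, 2, 3, 5, 7, 23, 37}.
v=3: a=3^-1·(≡1), b=3^-1·(≡1) mod 3; (1|3)=+1, (1|3)=+1; (−1)^{-1·-1·1}·(+1)^-1·(+1)^-1 = -1.
v=7: a=7^1·(≡5), b=7^1·(≡4) mod 7; (5|7)=-1, (4|7)=+1; (−1)^{1·1·3}·(-1)^1·(+1)^1 = +1.
v=23: a=23^1·(≡8), b=23^1·(≡19) mod 23; (8|23)=+1, (19|23)=-1; (−1)^{1·1·11}·(+1)^1·(-1)^1 = +1.
v=5: a=5^-2·(≡2), b=5^2·(≡1) mod 5; (2|5)=-1, (1|5)=+1; (−1)^{-2·2·2}·(-1)^2·(+1)^-2 = +1.
v=∞: 35742 > 0 and -17871 < 0  ⇒  (a,b)_∞ = +1.
v=2: v_2(a)=3, v_2(b)=0; units ≡ 7, 1 (mod 8); ε·ε+αω+βω = 1·0+3·0+0·0 ≡ 0  ⇒  (a,b)_2 = +1.
v=37: a=37^1·(≡30), b=37^1·(≡15) mod 37; (30|37)=+1, (15|37)=-1; (−1)^{1·1·18}·(+1)^1·(-1)^1 = -1.
|Ram(35742, -17871)| = 2, even; anisotropic at {3, 37}.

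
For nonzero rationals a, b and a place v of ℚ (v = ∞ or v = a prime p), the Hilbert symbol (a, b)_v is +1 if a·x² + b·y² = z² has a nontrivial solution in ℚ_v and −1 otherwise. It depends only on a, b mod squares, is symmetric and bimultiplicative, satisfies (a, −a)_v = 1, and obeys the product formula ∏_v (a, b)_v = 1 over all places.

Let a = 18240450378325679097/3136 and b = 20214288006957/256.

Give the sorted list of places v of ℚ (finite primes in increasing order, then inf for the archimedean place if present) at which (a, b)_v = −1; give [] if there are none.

[23, 29]

Mod squares: a ≡ 7109553, b ≡ 253. Check v ∈ {∞, 2, 3, 7, 11, 17, 19, 23, 29}.
v=3: a=3^5·(≡1), b=3^6·(≡1) mod 3; (1|3)=+1, (1|3)=+1; (−1)^{5·6·1}·(+1)^6·(+1)^5 = +1.
v=11: a=11^1·(≡8), b=11^1·(≡9) mod 11; (8|11)=-1, (9|11)=+1; (−1)^{1·1·5}·(-1)^1·(+1)^1 = +1.
v=∞: 7109553 > 0 and 253 > 0  ⇒  (a,b)_∞ = +1.
v=7: a=7^-2·(≡6), b=7^0·(≡4) mod 7; (6|7)=-1, (4|7)=+1; (−1)^{-2·0·3}·(-1)^0·(+1)^-2 = +1.
v=17: a=17^3·(≡2), b=17^0·(≡2) mod 17; (2|17)=+1, (2|17)=+1; (−1)^{3·0·8}·(+1)^0·(+1)^3 = +1.
v=19: a=19^5·(≡5), b=19^4·(≡17) mod 19; (5|19)=+1, (17|19)=+1; (−1)^{5·4·9}·(+1)^4·(+1)^5 = +1.
v=23: a=23^1·(≡21), b=23^1·(≡11) mod 23; (21|23)=-1, (11|23)=-1; (−1)^{1·1·11}·(-1)^1·(-1)^1 = -1.
v=2: v_2(a)=-6, v_2(b)=-8; units ≡ 1, 5 (mod 8); ε·ε+αω+βω = 0·0+-6·1+-8·0 ≡ 0  ⇒  (a,b)_2 = +1.
v=29: a=29^3·(≡24), b=29^2·(≡26) mod 29; (24|29)=+1, (26|29)=-1; (−1)^{3·2·14}·(+1)^2·(-1)^3 = -1.
|Ram(7109553, 253)| = 2, even; anisotropic at {23, 29}.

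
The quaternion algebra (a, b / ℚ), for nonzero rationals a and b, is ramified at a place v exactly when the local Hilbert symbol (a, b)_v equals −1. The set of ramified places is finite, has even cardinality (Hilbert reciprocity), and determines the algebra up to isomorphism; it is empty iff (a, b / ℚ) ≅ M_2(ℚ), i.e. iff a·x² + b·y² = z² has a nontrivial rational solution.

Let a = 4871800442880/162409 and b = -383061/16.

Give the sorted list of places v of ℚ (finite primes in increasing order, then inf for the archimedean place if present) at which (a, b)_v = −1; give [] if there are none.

[17, 29]

(a, b) ≡ (14684005, -383061) mod (ℚ^×)²; places V = {2, 3, 5, 7, 13, 17, 23, 29, 31, 37, ∞}.
(a,b)_7: α=1, u≡1; β=1, v≡5 (mod 7); (1|7)=+1, (5|7)=-1; sign (−1)^1·+1^1·-1^1 = +1.
(a,b)_2: α=12, β=-4; u≡5, v≡3 (mod 8); ε(u)ε(v)=0·1, αω(v)=12·1, βω(u)=-4·1; sum ≡ 0  ⇒  +1.
(a,b)_29: α=1, u≡25; β=1, v≡10 (mod 29); (25|29)=+1, (10|29)=-1; sign (−1)^0·+1^1·-1^1 = -1.
(a,b)_37: α=1, u≡11; β=1, v≡12 (mod 37); (11|37)=+1, (12|37)=+1; sign (−1)^0·+1^1·+1^1 = +1.
(a,b)_13: α=-2, u≡6; β=0, v≡12 (mod 13); (6|13)=-1, (12|13)=+1; sign (−1)^0·-1^0·+1^-2 = +1.
(a,b)_23: α=1, u≡4; β=0, v≡6 (mod 23); (4|23)=+1, (6|23)=+1; sign (−1)^0·+1^0·+1^1 = +1.
(a,b)_3: α=4, u≡1; β=1, v≡2 (mod 3); (1|3)=+1, (2|3)=-1; sign (−1)^0·+1^1·-1^4 = +1.
(a,b)_31: α=-2, u≡18; β=0, v≡12 (mod 31); (18|31)=+1, (12|31)=-1; sign (−1)^0·+1^0·-1^-2 = +1.
(a,b)_17: α=1, u≡6; β=1, v≡8 (mod 17); (6|17)=-1, (8|17)=+1; sign (−1)^0·-1^1·+1^1 = -1.
(a,b)_∞: sgn(14684005)=+, sgn(-383061)=−, so +1.
(a,b)_5: α=1, u≡4; β=0, v≡4 (mod 5); (4|5)=+1, (4|5)=+1; sign (−1)^0·+1^0·+1^1 = +1.
|Ram(14684005, -383061)| = 2, even; anisotropic at {17, 29}.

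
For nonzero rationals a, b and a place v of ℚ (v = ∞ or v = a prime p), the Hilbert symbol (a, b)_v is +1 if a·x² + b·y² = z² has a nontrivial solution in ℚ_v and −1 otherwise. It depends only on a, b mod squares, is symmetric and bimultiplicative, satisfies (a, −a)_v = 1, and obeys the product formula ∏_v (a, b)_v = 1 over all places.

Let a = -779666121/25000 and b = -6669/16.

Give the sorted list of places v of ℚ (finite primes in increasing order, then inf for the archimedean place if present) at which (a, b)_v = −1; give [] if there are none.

(a, b) ≡ (-9690, -741) mod (ℚ^×)²; places V = {2, 3, 5, 13, 17, 19, 23, ∞}.
(a,b)_5: α=-5, u≡3; β=0, v≡1 (mod 5); (3|5)=-1, (1|5)=+1; sign (−1)^0·-1^0·+1^-5 = +1.
(a,b)_∞: sgn(-9690)=−, sgn(-741)=−, so -1.
(a,b)_3: α=3, u≡1; β=3, v≡2 (mod 3); (1|3)=+1, (2|3)=-1; sign (−1)^1·+1^3·-1^3 = +1.
(a,b)_17: α=1, u≡4; β=0, v≡5 (mod 17); (4|17)=+1, (5|17)=-1; sign (−1)^0·+1^0·-1^1 = -1.
(a,b)_19: α=1, u≡14; β=1, v≡3 (mod 19); (14|19)=-1, (3|19)=-1; sign (−1)^1·-1^1·-1^1 = -1.
(a,b)_23: α=2, u≡9; β=0, v≡13 (mod 23); (9|23)=+1, (13|23)=+1; sign (−1)^0·+1^0·+1^2 = +1.
(a,b)_2: α=-3, β=-4; u≡3, v≡3 (mod 8); ε(u)ε(v)=1·1, αω(v)=-3·1, βω(u)=-4·1; sum ≡ 0  ⇒  +1.
(a,b)_13: α=2, u≡5; β=1, v≡11 (mod 13); (5|13)=-1, (11|13)=-1; sign (−1)^0·-1^1·-1^2 = -1.
Ram(-9690, -741) = {13, 17, 19, ∞}; no ℚ_13-point on the conic.

[13, 17, 19, inf]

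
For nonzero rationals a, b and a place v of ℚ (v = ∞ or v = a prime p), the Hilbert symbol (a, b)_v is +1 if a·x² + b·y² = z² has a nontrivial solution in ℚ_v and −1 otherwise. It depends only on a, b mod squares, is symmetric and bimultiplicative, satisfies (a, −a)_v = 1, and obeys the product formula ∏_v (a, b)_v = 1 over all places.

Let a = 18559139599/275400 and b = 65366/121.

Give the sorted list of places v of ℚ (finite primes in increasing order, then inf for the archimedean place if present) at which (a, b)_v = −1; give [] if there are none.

(a, b) ≡ (294814, 1334) mod (ℚ^×)²; places V = {2, 3, 5, 7, 11, 13, 17, 19, 23, 29, ∞}.
(a,b)_29: α=1, u≡28; β=1, v≡10 (mod 29); (28|29)=+1, (10|29)=-1; sign (−1)^0·+1^1·-1^1 = -1.
(a,b)_∞: sgn(294814)=+, sgn(1334)=+, so +1.
(a,b)_23: α=1, u≡15; β=1, v≡6 (mod 23); (15|23)=-1, (6|23)=+1; sign (−1)^1·-1^1·+1^1 = +1.
(a,b)_19: α=2, u≡10; β=0, v≡9 (mod 19); (10|19)=-1, (9|19)=+1; sign (−1)^0·-1^0·+1^2 = +1.
(a,b)_2: α=-3, β=1; u≡7, v≡3 (mod 8); ε(u)ε(v)=1·1, αω(v)=-3·1, βω(u)=1·0; sum ≡ 0  ⇒  +1.
(a,b)_13: α=1, u≡5; β=0, v≡7 (mod 13); (5|13)=-1, (7|13)=-1; sign (−1)^0·-1^0·-1^1 = -1.
(a,b)_5: α=-2, u≡4; β=0, v≡1 (mod 5); (4|5)=+1, (1|5)=+1; sign (−1)^0·+1^0·+1^-2 = +1.
(a,b)_3: α=-4, u≡1; β=0, v≡2 (mod 3); (1|3)=+1, (2|3)=-1; sign (−1)^0·+1^0·-1^-4 = +1.
(a,b)_11: α=2, u≡9; β=-2, v≡4 (mod 11); (9|11)=+1, (4|11)=+1; sign (−1)^0·+1^-2·+1^2 = +1.
(a,b)_17: α=-1, u≡16; β=0, v≡9 (mod 17); (16|17)=+1, (9|17)=+1; sign (−1)^0·+1^0·+1^-1 = +1.
(a,b)_7: α=2, u≡2; β=2, v≡2 (mod 7); (2|7)=+1, (2|7)=+1; sign (−1)^0·+1^2·+1^2 = +1.
Ram(294814, 1334) = {13, 29}; no ℚ_13-point on the conic.

[13, 29]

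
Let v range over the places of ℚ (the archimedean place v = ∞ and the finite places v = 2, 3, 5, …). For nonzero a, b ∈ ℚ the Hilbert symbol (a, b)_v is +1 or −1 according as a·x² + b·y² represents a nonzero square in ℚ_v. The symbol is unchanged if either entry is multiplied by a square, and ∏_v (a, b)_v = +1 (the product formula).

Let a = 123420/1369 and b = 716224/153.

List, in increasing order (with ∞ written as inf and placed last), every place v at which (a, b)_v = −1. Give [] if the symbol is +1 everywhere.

[2, 3, 5, 17]

(a, b) ≡ (255, 527) mod (ℚ^×)²; places V = {2, 3, 5, 11, 17, 19, 31, 37, ∞}.
(a,b)_2: α=2, β=6; u≡7, v≡7 (mod 8); ε(u)ε(v)=1·1, αω(v)=2·0, βω(u)=6·0; sum ≡ 1  ⇒  -1.
(a,b)_∞: sgn(255)=+, sgn(527)=+, so +1.
(a,b)_11: α=2, u≡6; β=0, v≡8 (mod 11); (6|11)=-1, (8|11)=-1; sign (−1)^0·-1^0·-1^2 = +1.
(a,b)_31: α=0, u≡8; β=1, v≡11 (mod 31); (8|31)=+1, (11|31)=-1; sign (−1)^0·+1^1·-1^0 = +1.
(a,b)_37: α=-2, u≡25; β=0, v≡3 (mod 37); (25|37)=+1, (3|37)=+1; sign (−1)^0·+1^0·+1^-2 = +1.
(a,b)_5: α=1, u≡1; β=0, v≡3 (mod 5); (1|5)=+1, (3|5)=-1; sign (−1)^0·+1^0·-1^1 = -1.
(a,b)_3: α=1, u≡1; β=-2, v≡2 (mod 3); (1|3)=+1, (2|3)=-1; sign (−1)^0·+1^-2·-1^1 = -1.
(a,b)_19: α=0, u≡15; β=2, v≡8 (mod 19); (15|19)=-1, (8|19)=-1; sign (−1)^0·-1^2·-1^0 = +1.
(a,b)_17: α=1, u≡2; β=-1, v≡11 (mod 17); (2|17)=+1, (11|17)=-1; sign (−1)^0·+1^-1·-1^1 = -1.
Ram(255, 527) = {2, 3, 5, 17}; no ℚ_2-point on the conic.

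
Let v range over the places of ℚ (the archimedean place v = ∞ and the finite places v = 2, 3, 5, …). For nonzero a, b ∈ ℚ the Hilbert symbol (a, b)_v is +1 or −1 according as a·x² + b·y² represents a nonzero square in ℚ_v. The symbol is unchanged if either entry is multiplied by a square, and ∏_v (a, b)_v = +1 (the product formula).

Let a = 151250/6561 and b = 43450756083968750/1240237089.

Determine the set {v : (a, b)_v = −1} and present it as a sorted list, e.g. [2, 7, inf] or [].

(a, b) ≡ (2, 220286) mod (ℚ^×)²; places V = {2, 3, 5, 7, 11, 13, 17, 19, 31, 43, ∞}.
(a,b)_13: α=0, u≡11; β=-2, v≡3 (mod 13); (11|13)=-1, (3|13)=+1; sign (−1)^0·-1^-2·+1^0 = +1.
(a,b)_5: α=4, u≡2; β=6, v≡1 (mod 5); (2|5)=-1, (1|5)=+1; sign (−1)^0·-1^6·+1^4 = +1.
(a,b)_17: α=0, u≡16; β=3, v≡2 (mod 17); (16|17)=+1, (2|17)=+1; sign (−1)^0·+1^3·+1^0 = +1.
(a,b)_11: α=2, u≡8; β=3, v≡6 (mod 11); (8|11)=-1, (6|11)=-1; sign (−1)^0·-1^3·-1^2 = -1.
(a,b)_19: α=0, u≡8; β=3, v≡1 (mod 19); (8|19)=-1, (1|19)=+1; sign (−1)^0·-1^3·+1^0 = -1.
(a,b)_43: α=0, u≡30; β=-2, v≡24 (mod 43); (30|43)=-1, (24|43)=+1; sign (−1)^0·-1^-2·+1^0 = +1.
(a,b)_31: α=0, u≡14; β=1, v≡16 (mod 31); (14|31)=+1, (16|31)=+1; sign (−1)^0·+1^1·+1^0 = +1.
(a,b)_2: α=1, β=1; u≡1, v≡7 (mod 8); ε(u)ε(v)=0·1, αω(v)=1·0, βω(u)=1·0; sum ≡ 0  ⇒  +1.
(a,b)_3: α=-8, u≡2; β=-4, v≡2 (mod 3); (2|3)=-1, (2|3)=-1; sign (−1)^0·-1^-4·-1^-8 = +1.
(a,b)_∞: sgn(2)=+, sgn(220286)=+, so +1.
(a,b)_7: α=0, u≡4; β=-2, v≡5 (mod 7); (4|7)=+1, (5|7)=-1; sign (−1)^0·+1^-2·-1^0 = +1.
(2, 220286 / ℚ) ramifies at {11, 19}: a division algebra.

[11, 19]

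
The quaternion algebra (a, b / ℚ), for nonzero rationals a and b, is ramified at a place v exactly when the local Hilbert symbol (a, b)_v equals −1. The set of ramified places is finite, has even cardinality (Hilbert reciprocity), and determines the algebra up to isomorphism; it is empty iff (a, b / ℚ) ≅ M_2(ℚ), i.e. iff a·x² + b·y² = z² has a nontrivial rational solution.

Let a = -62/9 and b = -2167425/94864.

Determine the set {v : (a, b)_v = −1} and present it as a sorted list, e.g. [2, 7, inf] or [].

[19, inf]

(a, b) ≡ (-62, -57) mod (ℚ^×)²; places V = {2, 3, 5, 7, 11, 13, 19, 31, ∞}.
(a,b)_3: α=-2, u≡1; β=3, v≡2 (mod 3); (1|3)=+1, (2|3)=-1; sign (−1)^0·+1^3·-1^-2 = +1.
(a,b)_31: α=1, u≡17; β=0, v≡16 (mod 31); (17|31)=-1, (16|31)=+1; sign (−1)^0·-1^0·+1^1 = +1.
(a,b)_13: α=0, u≡9; β=2, v≡2 (mod 13); (9|13)=+1, (2|13)=-1; sign (−1)^0·+1^2·-1^0 = +1.
(a,b)_5: α=0, u≡2; β=2, v≡2 (mod 5); (2|5)=-1, (2|5)=-1; sign (−1)^0·-1^2·-1^0 = +1.
(a,b)_7: α=0, u≡4; β=-2, v≡5 (mod 7); (4|7)=+1, (5|7)=-1; sign (−1)^0·+1^-2·-1^0 = +1.
(a,b)_19: α=0, u≡10; β=1, v≡6 (mod 19); (10|19)=-1, (6|19)=+1; sign (−1)^0·-1^1·+1^0 = -1.
(a,b)_∞: sgn(-62)=−, sgn(-57)=−, so -1.
(a,b)_11: α=0, u≡9; β=-2, v≡5 (mod 11); (9|11)=+1, (5|11)=+1; sign (−1)^0·+1^-2·+1^0 = +1.
(a,b)_2: α=1, β=-4; u≡1, v≡7 (mod 8); ε(u)ε(v)=0·1, αω(v)=1·0, βω(u)=-4·0; sum ≡ 0  ⇒  +1.
(-62, -57 / ℚ) ramifies at {19, ∞}: a division algebra.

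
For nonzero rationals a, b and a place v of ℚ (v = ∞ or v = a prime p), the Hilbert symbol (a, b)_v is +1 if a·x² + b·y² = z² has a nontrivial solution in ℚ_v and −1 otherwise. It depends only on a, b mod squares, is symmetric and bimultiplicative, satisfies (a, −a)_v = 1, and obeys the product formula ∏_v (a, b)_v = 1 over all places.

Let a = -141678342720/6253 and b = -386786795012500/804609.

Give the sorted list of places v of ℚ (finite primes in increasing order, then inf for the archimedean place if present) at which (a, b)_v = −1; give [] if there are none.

[2, 5, 17, 19, 37, inf]

Mod squares: a ≡ -108965, b ≡ -1852405. Check v ∈ {∞, 2, 3, 5, 13, 17, 19, 23, 31, 37}.
v=13: a=13^-2·(≡9), b=13^-2·(≡9) mod 13; (9|13)=+1, (9|13)=+1; (−1)^{-2·-2·6}·(+1)^-2·(+1)^-2 = +1.
v=2: v_2(a)=6, v_2(b)=2; units ≡ 3, 3 (mod 8); ε·ε+αω+βω = 1·1+6·1+2·1 ≡ 1  ⇒  (a,b)_2 = -1.
v=3: a=3^2·(≡1), b=3^-2·(≡2) mod 3; (1|3)=+1, (2|3)=-1; (−1)^{2·-2·1}·(+1)^-2·(-1)^2 = +1.
v=5: a=5^1·(≡2), b=5^5·(≡4) mod 5; (2|5)=-1, (4|5)=+1; (−1)^{1·5·2}·(-1)^5·(+1)^1 = -1.
v=37: a=37^-1·(≡32), b=37^1·(≡4) mod 37; (32|37)=-1, (4|37)=+1; (−1)^{-1·1·18}·(-1)^1·(+1)^-1 = -1.
v=17: a=17^4·(≡3), b=17^5·(≡12) mod 17; (3|17)=-1, (12|17)=-1; (−1)^{4·5·8}·(-1)^5·(-1)^4 = -1.
v=23: a=23^0·(≡18), b=23^-2·(≡19) mod 23; (18|23)=+1, (19|23)=-1; (−1)^{0·-2·11}·(+1)^-2·(-1)^0 = +1.
v=∞: -108965 < 0 and -1852405 < 0  ⇒  (a,b)_∞ = -1.
v=31: a=31^1·(≡28), b=31^1·(≡21) mod 31; (28|31)=+1, (21|31)=-1; (−1)^{1·1·15}·(+1)^1·(-1)^1 = +1.
v=19: a=19^1·(≡8), b=19^1·(≡10) mod 19; (8|19)=-1, (10|19)=-1; (−1)^{1·1·9}·(-1)^1·(-1)^1 = -1.
|Ram(-108965, -1852405)| = 6, even; anisotropic at {2, 5, 17, 19, 37, ∞}.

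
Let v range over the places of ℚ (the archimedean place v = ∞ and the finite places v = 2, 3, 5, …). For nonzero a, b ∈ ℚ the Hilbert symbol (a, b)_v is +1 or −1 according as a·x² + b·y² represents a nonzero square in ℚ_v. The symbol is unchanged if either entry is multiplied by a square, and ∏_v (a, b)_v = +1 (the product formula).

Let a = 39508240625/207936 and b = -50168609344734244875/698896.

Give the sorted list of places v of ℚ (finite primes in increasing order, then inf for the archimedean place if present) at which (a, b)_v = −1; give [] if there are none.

(a, b) ≡ (1290065, -155) mod (ℚ^×)²; places V = {2, 3, 5, 7, 11, 19, 29, 31, 41, ∞}.
(a,b)_5: α=5, u≡2; β=3, v≡1 (mod 5); (2|5)=-1, (1|5)=+1; sign (−1)^0·-1^3·+1^5 = -1.
(a,b)_19: α=-2, u≡8; β=-2, v≡7 (mod 19); (8|19)=-1, (7|19)=+1; sign (−1)^0·-1^-2·+1^-2 = +1.
(a,b)_29: α=1, u≡24; β=2, v≡3 (mod 29); (24|29)=+1, (3|29)=-1; sign (−1)^0·+1^2·-1^1 = -1.
(a,b)_31: α=1, u≡11; β=3, v≡11 (mod 31); (11|31)=-1, (11|31)=-1; sign (−1)^1·-1^3·-1^1 = -1.
(a,b)_7: α=3, u≡5; β=6, v≡5 (mod 7); (5|7)=-1, (5|7)=-1; sign (−1)^0·-1^6·-1^3 = -1.
(a,b)_41: α=1, u≡33; β=2, v≡9 (mod 41); (33|41)=+1, (9|41)=+1; sign (−1)^0·+1^2·+1^1 = +1.
(a,b)_2: α=-6, β=-4; u≡1, v≡5 (mod 8); ε(u)ε(v)=0·0, αω(v)=-6·1, βω(u)=-4·0; sum ≡ 0  ⇒  +1.
(a,b)_∞: sgn(1290065)=+, sgn(-155)=−, so +1.
(a,b)_3: α=-2, u≡2; β=4, v≡1 (mod 3); (2|3)=-1, (1|3)=+1; sign (−1)^0·-1^4·+1^-2 = +1.
(a,b)_11: α=0, u≡6; β=-2, v≡6 (mod 11); (6|11)=-1, (6|11)=-1; sign (−1)^0·-1^-2·-1^0 = +1.
Ram(1290065, -155) = {5, 7, 29, 31}; no ℚ_5-point on the conic.

[5, 7, 29, 31]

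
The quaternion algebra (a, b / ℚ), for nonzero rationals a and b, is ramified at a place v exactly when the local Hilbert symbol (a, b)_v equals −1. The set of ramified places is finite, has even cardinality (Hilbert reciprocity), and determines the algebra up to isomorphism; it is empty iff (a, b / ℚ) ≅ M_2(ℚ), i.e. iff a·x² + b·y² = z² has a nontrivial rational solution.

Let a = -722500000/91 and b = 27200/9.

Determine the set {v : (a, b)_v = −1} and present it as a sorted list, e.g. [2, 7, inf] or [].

[5, 7]

Mod squares: a ≡ -910, b ≡ 17. Check v ∈ {∞, 2, 3, 5, 7, 13, 17}.
v=13: a=13^-1·(≡11), b=13^0·(≡12) mod 13; (11|13)=-1, (12|13)=+1; (−1)^{-1·0·6}·(-1)^0·(+1)^-1 = +1.
v=2: v_2(a)=5, v_2(b)=6; units ≡ 1, 1 (mod 8); ε·ε+αω+βω = 0·0+5·0+6·0 ≡ 0  ⇒  (a,b)_2 = +1.
v=7: a=7^-1·(≡5), b=7^0·(≡6) mod 7; (5|7)=-1, (6|7)=-1; (−1)^{-1·0·3}·(-1)^0·(-1)^-1 = -1.
v=∞: -910 < 0 and 17 > 0  ⇒  (a,b)_∞ = +1.
v=17: a=17^2·(≡9), b=17^1·(≡4) mod 17; (9|17)=+1, (4|17)=+1; (−1)^{2·1·8}·(+1)^1·(+1)^2 = +1.
v=5: a=5^7·(≡2), b=5^2·(≡2) mod 5; (2|5)=-1, (2|5)=-1; (−1)^{7·2·2}·(-1)^2·(-1)^7 = -1.
v=3: a=3^0·(≡2), b=3^-2·(≡2) mod 3; (2|3)=-1, (2|3)=-1; (−1)^{0·-2·1}·(-1)^-2·(-1)^0 = +1.
Ram(-910, 17) = {5, 7}; no ℚ_5-point on the conic.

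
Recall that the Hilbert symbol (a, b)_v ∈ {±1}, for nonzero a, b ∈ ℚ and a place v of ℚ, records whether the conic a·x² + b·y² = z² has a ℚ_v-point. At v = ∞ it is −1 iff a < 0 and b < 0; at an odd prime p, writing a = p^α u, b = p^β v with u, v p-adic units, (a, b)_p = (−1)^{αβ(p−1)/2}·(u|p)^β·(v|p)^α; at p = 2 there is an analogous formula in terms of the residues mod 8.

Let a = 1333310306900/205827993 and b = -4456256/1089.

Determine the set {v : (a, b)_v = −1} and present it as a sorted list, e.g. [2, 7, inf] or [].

Mod squares: a ≡ 3530373, b ≡ -29. Check v ∈ {∞, 2, 3, 5, 7, 11, 13, 17, 29, 31, 37, 47}.
v=7: a=7^-1·(≡6), b=7^4·(≡5) mod 7; (6|7)=-1, (5|7)=-1; (−1)^{-1·4·3}·(-1)^4·(-1)^-1 = -1.
v=11: a=11^1·(≡2), b=11^-2·(≡1) mod 11; (2|11)=-1, (1|11)=+1; (−1)^{1·-2·5}·(-1)^-2·(+1)^1 = +1.
v=37: a=37^2·(≡18), b=37^0·(≡20) mod 37; (18|37)=-1, (20|37)=-1; (−1)^{2·0·18}·(-1)^0·(-1)^2 = +1.
v=5: a=5^2·(≡2), b=5^0·(≡1) mod 5; (2|5)=-1, (1|5)=+1; (−1)^{2·0·2}·(-1)^0·(+1)^2 = +1.
v=2: v_2(a)=2, v_2(b)=6; units ≡ 5, 3 (mod 8); ε·ε+αω+βω = 0·1+2·1+6·1 ≡ 0  ⇒  (a,b)_2 = +1.
v=31: a=31^1·(≡18), b=31^0·(≡14) mod 31; (18|31)=+1, (14|31)=+1; (−1)^{1·0·15}·(+1)^0·(+1)^1 = +1.
v=47: a=47^-2·(≡35), b=47^0·(≡12) mod 47; (35|47)=-1, (12|47)=+1; (−1)^{-2·0·23}·(-1)^0·(+1)^-2 = +1.
v=∞: 3530373 > 0 and -29 < 0  ⇒  (a,b)_∞ = +1.
v=17: a=17^-1·(≡5), b=17^0·(≡5) mod 17; (5|17)=-1, (5|17)=-1; (−1)^{-1·0·8}·(-1)^0·(-1)^-1 = -1.
v=29: a=29^-1·(≡20), b=29^1·(≡24) mod 29; (20|29)=+1, (24|29)=+1; (−1)^{-1·1·14}·(+1)^1·(+1)^-1 = +1.
v=3: a=3^-3·(≡2), b=3^-2·(≡1) mod 3; (2|3)=-1, (1|3)=+1; (−1)^{-3·-2·1}·(-1)^-2·(+1)^-3 = +1.
v=13: a=13^4·(≡8), b=13^0·(≡4) mod 13; (8|13)=-1, (4|13)=+1; (−1)^{4·0·6}·(-1)^0·(+1)^4 = +1.
(3530373, -29 / ℚ) ramifies at {7, 17}: a division algebra.

[7, 17]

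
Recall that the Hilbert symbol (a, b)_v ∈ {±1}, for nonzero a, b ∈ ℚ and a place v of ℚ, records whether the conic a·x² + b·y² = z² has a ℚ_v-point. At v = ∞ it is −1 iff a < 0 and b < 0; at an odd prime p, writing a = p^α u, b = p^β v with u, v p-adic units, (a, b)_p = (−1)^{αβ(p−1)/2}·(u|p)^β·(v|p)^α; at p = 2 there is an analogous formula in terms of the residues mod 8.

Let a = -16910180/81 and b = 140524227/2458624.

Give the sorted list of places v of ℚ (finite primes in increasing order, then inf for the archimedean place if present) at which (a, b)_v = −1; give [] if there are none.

[2, 5, 29, 43]

(a, b) ≡ (-1505, 667) mod (ℚ^×)²; places V = {2, 3, 5, 7, 17, 23, 29, 43, 53, ∞}.
(a,b)_17: α=0, u≡2; β=2, v≡8 (mod 17); (2|17)=+1, (8|17)=+1; sign (−1)^0·+1^2·+1^0 = +1.
(a,b)_43: α=1, u≡5; β=0, v≡34 (mod 43); (5|43)=-1, (34|43)=-1; sign (−1)^0·-1^0·-1^1 = -1.
(a,b)_53: α=2, u≡50; β=0, v≡19 (mod 53); (50|53)=-1, (19|53)=-1; sign (−1)^0·-1^0·-1^2 = +1.
(a,b)_5: α=1, u≡4; β=0, v≡3 (mod 5); (4|5)=+1, (3|5)=-1; sign (−1)^0·+1^0·-1^1 = -1.
(a,b)_7: α=1, u≡4; β=-4, v≡2 (mod 7); (4|7)=+1, (2|7)=+1; sign (−1)^0·+1^-4·+1^1 = +1.
(a,b)_2: α=2, β=-10; u≡7, v≡3 (mod 8); ε(u)ε(v)=1·1, αω(v)=2·1, βω(u)=-10·0; sum ≡ 1  ⇒  -1.
(a,b)_3: α=-4, u≡1; β=6, v≡1 (mod 3); (1|3)=+1, (1|3)=+1; sign (−1)^0·+1^6·+1^-4 = +1.
(a,b)_29: α=0, u≡8; β=1, v≡6 (mod 29); (8|29)=-1, (6|29)=+1; sign (−1)^0·-1^1·+1^0 = -1.
(a,b)_∞: sgn(-1505)=−, sgn(667)=+, so +1.
(a,b)_23: α=0, u≡13; β=1, v≡9 (mod 23); (13|23)=+1, (9|23)=+1; sign (−1)^0·+1^1·+1^0 = +1.
(-1505, 667 / ℚ) ramifies at {2, 5, 29, 43}: a division algebra.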